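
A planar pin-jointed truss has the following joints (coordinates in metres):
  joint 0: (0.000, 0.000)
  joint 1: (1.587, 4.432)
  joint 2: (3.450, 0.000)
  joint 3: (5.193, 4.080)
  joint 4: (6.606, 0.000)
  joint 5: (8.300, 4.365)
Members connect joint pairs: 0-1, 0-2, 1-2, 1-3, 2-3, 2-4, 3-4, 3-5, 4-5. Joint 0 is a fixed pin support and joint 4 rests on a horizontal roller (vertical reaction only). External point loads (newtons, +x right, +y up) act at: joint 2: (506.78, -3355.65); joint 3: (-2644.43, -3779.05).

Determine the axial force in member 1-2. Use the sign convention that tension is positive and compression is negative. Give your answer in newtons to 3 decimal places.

N=6 nodes, M=9 members, R=3 reactions → 2N=12, M+R=12
member 0 (0-1): L=4.7076, (cx,cy)=(0.3371,0.9415)
member 1 (0-2): L=3.4500, (cx,cy)=(1.0000,0.0000)
member 2 (1-2): L=4.8076, (cx,cy)=(0.3875,-0.9219)
member 3 (1-3): L=3.6231, (cx,cy)=(0.9953,-0.0972)
member 4 (2-3): L=4.4367, (cx,cy)=(0.3929,0.9196)
member 5 (2-4): L=3.1560, (cx,cy)=(1.0000,0.0000)
member 6 (3-4): L=4.3178, (cx,cy)=(0.3273,-0.9449)
member 7 (3-5): L=3.1200, (cx,cy)=(0.9958,0.0913)
member 8 (4-5): L=4.6822, (cx,cy)=(0.3618,0.9323)
solve A·x = −loads:
  F[0-1] = -4296.2212 N (compression)
  F[0-2] = -689.3218 N (compression)
  F[1-2] = +4735.2081 N (tension)
  F[1-3] = -3298.8661 N (compression)
  F[2-3] = -1097.8462 N (compression)
  F[2-4] = +1070.1284 N (tension)
  F[3-4] = -3270.0265 N (compression)
  F[3-5] = +0.0000 N (tension)
  F[4-5] = -0.0000 N (compression)
  Rx@0 = +2137.6500 N
  Ry@0 = +4044.7326 N
  Ry@4 = +3089.9674 N

4735.208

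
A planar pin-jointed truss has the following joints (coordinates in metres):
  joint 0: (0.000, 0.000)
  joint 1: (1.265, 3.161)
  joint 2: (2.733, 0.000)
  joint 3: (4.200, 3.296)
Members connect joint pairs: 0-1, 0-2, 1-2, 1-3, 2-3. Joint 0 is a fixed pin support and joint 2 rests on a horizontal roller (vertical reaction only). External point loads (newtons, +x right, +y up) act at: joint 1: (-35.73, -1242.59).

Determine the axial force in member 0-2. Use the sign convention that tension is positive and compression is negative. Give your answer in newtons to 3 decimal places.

247.912

N=4 nodes, M=5 members, R=3 reactions → 2N=8, M+R=8
member 0 (0-1): L=3.4047, (cx,cy)=(0.3715,0.9284)
member 1 (0-2): L=2.7330, (cx,cy)=(1.0000,0.0000)
member 2 (1-2): L=3.4852, (cx,cy)=(0.4212,-0.9070)
member 3 (1-3): L=2.9381, (cx,cy)=(0.9989,0.0459)
member 4 (2-3): L=3.6077, (cx,cy)=(0.4066,0.9136)
solve A·x = −loads:
  F[0-1] = -763.4171 N (compression)
  F[0-2] = +247.9120 N (tension)
  F[1-2] = -588.5793 N (compression)
  F[1-3] = +0.0000 N (tension)
  F[2-3] = -0.0000 N (compression)
  Rx@0 = +35.7300 N
  Ry@0 = +708.7686 N
  Ry@2 = +533.8214 N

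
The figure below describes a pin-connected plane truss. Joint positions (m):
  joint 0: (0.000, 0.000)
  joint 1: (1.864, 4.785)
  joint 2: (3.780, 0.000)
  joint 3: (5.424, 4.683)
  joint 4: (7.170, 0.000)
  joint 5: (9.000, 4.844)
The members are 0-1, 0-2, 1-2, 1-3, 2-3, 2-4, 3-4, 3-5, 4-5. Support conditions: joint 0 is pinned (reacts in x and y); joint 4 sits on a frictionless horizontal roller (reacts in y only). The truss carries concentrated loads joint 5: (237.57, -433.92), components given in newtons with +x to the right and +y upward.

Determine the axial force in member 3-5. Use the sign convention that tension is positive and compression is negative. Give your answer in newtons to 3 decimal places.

N=6 nodes, M=9 members, R=3 reactions → 2N=12, M+R=12
member 0 (0-1): L=5.1352, (cx,cy)=(0.3630,0.9318)
member 1 (0-2): L=3.7800, (cx,cy)=(1.0000,0.0000)
member 2 (1-2): L=5.1543, (cx,cy)=(0.3717,-0.9283)
member 3 (1-3): L=3.5615, (cx,cy)=(0.9996,-0.0286)
member 4 (2-3): L=4.9632, (cx,cy)=(0.3312,0.9435)
member 5 (2-4): L=3.3900, (cx,cy)=(1.0000,0.0000)
member 6 (3-4): L=4.9979, (cx,cy)=(0.3493,-0.9370)
member 7 (3-5): L=3.5796, (cx,cy)=(0.9990,0.0450)
member 8 (4-5): L=5.1781, (cx,cy)=(0.3534,0.9355)
solve A·x = −loads:
  F[0-1] = +291.1045 N (tension)
  F[0-2] = +131.9044 N (tension)
  F[1-2] = -298.8774 N (compression)
  F[1-3] = +216.8549 N (tension)
  F[2-3] = +294.0614 N (tension)
  F[2-4] = -76.6004 N (compression)
  F[3-4] = -269.8640 N (compression)
  F[3-5] = +408.8603 N (tension)
  F[4-5] = -483.5105 N (compression)
  Rx@0 = -237.5700 N
  Ry@0 = -271.2500 N
  Ry@4 = +705.1700 N

408.860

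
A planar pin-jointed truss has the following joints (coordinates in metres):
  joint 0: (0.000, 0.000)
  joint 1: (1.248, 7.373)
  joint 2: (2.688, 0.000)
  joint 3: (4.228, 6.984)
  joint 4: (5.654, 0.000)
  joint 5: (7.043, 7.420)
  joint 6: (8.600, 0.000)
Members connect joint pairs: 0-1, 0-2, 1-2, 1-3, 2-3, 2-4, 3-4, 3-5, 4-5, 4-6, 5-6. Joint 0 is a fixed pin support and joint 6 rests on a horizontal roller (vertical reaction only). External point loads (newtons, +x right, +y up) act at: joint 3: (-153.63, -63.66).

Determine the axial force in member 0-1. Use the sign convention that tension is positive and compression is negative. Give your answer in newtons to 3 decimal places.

N=7 nodes, M=11 members, R=3 reactions → 2N=14, M+R=14
member 0 (0-1): L=7.4779, (cx,cy)=(0.1669,0.9860)
member 1 (0-2): L=2.6880, (cx,cy)=(1.0000,0.0000)
member 2 (1-2): L=7.5123, (cx,cy)=(0.1917,-0.9815)
member 3 (1-3): L=3.0053, (cx,cy)=(0.9916,-0.1294)
member 4 (2-3): L=7.1518, (cx,cy)=(0.2153,0.9765)
member 5 (2-4): L=2.9660, (cx,cy)=(1.0000,0.0000)
member 6 (3-4): L=7.1281, (cx,cy)=(0.2001,-0.9798)
member 7 (3-5): L=2.8486, (cx,cy)=(0.9882,0.1531)
member 8 (4-5): L=7.5489, (cx,cy)=(0.1840,0.9829)
member 9 (4-6): L=2.9460, (cx,cy)=(1.0000,0.0000)
member 10 (5-6): L=7.5816, (cx,cy)=(0.2054,-0.9787)
solve A·x = −loads:
  F[0-1] = -159.3598 N (compression)
  F[0-2] = -127.0341 N (compression)
  F[1-2] = +167.9118 N (tension)
  F[1-3] = -59.2809 N (compression)
  F[2-3] = -168.7569 N (compression)
  F[2-4] = -58.5092 N (compression)
  F[3-4] = +101.4345 N (tension)
  F[3-5] = +38.6725 N (tension)
  F[4-5] = -101.1104 N (compression)
  F[4-6] = -19.6125 N (compression)
  F[5-6] = +95.5004 N (tension)
  Rx@0 = +153.6300 N
  Ry@0 = +157.1248 N
  Ry@6 = -93.4648 N

-159.360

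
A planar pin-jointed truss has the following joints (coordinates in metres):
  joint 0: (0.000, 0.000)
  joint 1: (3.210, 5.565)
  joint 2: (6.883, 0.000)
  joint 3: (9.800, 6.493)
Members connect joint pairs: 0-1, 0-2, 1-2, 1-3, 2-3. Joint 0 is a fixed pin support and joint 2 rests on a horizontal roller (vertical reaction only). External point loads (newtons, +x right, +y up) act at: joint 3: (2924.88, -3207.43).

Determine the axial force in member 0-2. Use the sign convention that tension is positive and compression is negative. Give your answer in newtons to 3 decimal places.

N=4 nodes, M=5 members, R=3 reactions → 2N=8, M+R=8
member 0 (0-1): L=6.4244, (cx,cy)=(0.4997,0.8662)
member 1 (0-2): L=6.8830, (cx,cy)=(1.0000,0.0000)
member 2 (1-2): L=6.6678, (cx,cy)=(0.5509,-0.8346)
member 3 (1-3): L=6.6550, (cx,cy)=(0.9902,0.1394)
member 4 (2-3): L=7.1181, (cx,cy)=(0.4098,0.9122)
solve A·x = −loads:
  F[0-1] = +4754.4883 N (tension)
  F[0-2] = +549.2758 N (tension)
  F[1-2] = -4148.2501 N (compression)
  F[1-3] = +4706.6628 N (tension)
  F[2-3] = -4235.7427 N (compression)
  Rx@0 = -2924.8800 N
  Ry@0 = -4118.4540 N
  Ry@2 = +7325.8840 N

549.276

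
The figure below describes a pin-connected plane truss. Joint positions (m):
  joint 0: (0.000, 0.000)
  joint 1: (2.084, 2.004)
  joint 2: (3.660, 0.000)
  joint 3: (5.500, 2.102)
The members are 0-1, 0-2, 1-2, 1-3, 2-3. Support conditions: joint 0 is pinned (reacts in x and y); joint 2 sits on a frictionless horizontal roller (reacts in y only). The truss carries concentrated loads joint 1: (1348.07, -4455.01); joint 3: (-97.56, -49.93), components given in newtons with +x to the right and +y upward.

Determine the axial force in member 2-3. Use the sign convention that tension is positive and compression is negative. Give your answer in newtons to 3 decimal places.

N=4 nodes, M=5 members, R=3 reactions → 2N=8, M+R=8
member 0 (0-1): L=2.8912, (cx,cy)=(0.7208,0.6931)
member 1 (0-2): L=3.6600, (cx,cy)=(1.0000,0.0000)
member 2 (1-2): L=2.5495, (cx,cy)=(0.6182,-0.7860)
member 3 (1-3): L=3.4174, (cx,cy)=(0.9996,0.0287)
member 4 (2-3): L=2.7936, (cx,cy)=(0.6587,0.7524)
solve A·x = −loads:
  F[0-1] = -1747.3294 N (compression)
  F[0-2] = +2509.9963 N (tension)
  F[1-2] = -4128.8386 N (compression)
  F[1-3] = -55.2634 N (compression)
  F[2-3] = -64.2510 N (compression)
  Rx@0 = -1250.5100 N
  Ry@0 = +1211.1375 N
  Ry@2 = +3293.8025 N

-64.251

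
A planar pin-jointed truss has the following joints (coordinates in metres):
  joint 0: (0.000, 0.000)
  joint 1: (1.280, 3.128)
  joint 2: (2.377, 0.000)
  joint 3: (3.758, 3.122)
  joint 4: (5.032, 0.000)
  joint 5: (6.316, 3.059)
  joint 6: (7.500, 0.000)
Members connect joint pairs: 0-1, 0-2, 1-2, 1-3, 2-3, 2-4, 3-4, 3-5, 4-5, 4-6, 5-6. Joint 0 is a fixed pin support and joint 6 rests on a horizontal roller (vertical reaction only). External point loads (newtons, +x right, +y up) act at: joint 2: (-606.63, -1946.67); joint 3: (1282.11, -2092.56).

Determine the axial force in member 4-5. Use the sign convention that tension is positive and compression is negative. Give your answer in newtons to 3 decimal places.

2338.146

N=7 nodes, M=11 members, R=3 reactions → 2N=14, M+R=14
member 0 (0-1): L=3.3798, (cx,cy)=(0.3787,0.9255)
member 1 (0-2): L=2.3770, (cx,cy)=(1.0000,0.0000)
member 2 (1-2): L=3.3148, (cx,cy)=(0.3309,-0.9437)
member 3 (1-3): L=2.4780, (cx,cy)=(1.0000,-0.0024)
member 4 (2-3): L=3.4138, (cx,cy)=(0.4045,0.9145)
member 5 (2-4): L=2.6550, (cx,cy)=(1.0000,0.0000)
member 6 (3-4): L=3.3719, (cx,cy)=(0.3778,-0.9259)
member 7 (3-5): L=2.5588, (cx,cy)=(0.9997,-0.0246)
member 8 (4-5): L=3.3175, (cx,cy)=(0.3870,0.9221)
member 9 (4-6): L=2.4680, (cx,cy)=(1.0000,0.0000)
member 10 (5-6): L=3.2801, (cx,cy)=(0.3610,-0.9326)
solve A·x = −loads:
  F[0-1] = -1988.1527 N (compression)
  F[0-2] = +1428.4431 N (tension)
  F[1-2] = +1953.5207 N (tension)
  F[1-3] = -1399.4685 N (compression)
  F[2-3] = +112.8761 N (tension)
  F[2-4] = +2635.9122 N (tension)
  F[3-4] = -2328.5214 N (compression)
  F[3-5] = -1756.6726 N (compression)
  F[4-5] = +2338.1460 N (tension)
  F[4-6] = +851.2013 N (tension)
  F[5-6] = -2358.1603 N (compression)
  Rx@0 = -675.4800 N
  Ry@0 = +1840.0537 N
  Ry@6 = +2199.1763 N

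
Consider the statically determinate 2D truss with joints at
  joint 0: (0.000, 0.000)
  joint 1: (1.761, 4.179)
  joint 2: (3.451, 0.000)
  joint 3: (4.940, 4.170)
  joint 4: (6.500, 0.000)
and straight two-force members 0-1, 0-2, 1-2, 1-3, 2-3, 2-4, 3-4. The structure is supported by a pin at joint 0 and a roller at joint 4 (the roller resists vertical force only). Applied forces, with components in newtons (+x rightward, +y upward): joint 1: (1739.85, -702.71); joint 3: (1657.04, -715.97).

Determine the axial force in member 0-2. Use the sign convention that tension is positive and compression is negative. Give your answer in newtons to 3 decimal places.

N=5 nodes, M=7 members, R=3 reactions → 2N=10, M+R=10
member 0 (0-1): L=4.5349, (cx,cy)=(0.3883,0.9215)
member 1 (0-2): L=3.4510, (cx,cy)=(1.0000,0.0000)
member 2 (1-2): L=4.5078, (cx,cy)=(0.3749,-0.9271)
member 3 (1-3): L=3.1790, (cx,cy)=(1.0000,-0.0028)
member 4 (2-3): L=4.4279, (cx,cy)=(0.3363,0.9418)
member 5 (2-4): L=3.0490, (cx,cy)=(1.0000,0.0000)
member 6 (3-4): L=4.4522, (cx,cy)=(0.3504,-0.9366)
solve A·x = −loads:
  F[0-1] = +1625.0074 N (tension)
  F[0-2] = +2765.8620 N (tension)
  F[1-2] = -2372.6246 N (compression)
  F[1-3] = -219.3097 N (compression)
  F[2-3] = +2335.5906 N (tension)
  F[2-4] = +1090.9384 N (tension)
  F[3-4] = -3113.5427 N (compression)
  Rx@0 = -3396.8900 N
  Ry@0 = -1497.4822 N
  Ry@4 = +2916.1622 N

2765.862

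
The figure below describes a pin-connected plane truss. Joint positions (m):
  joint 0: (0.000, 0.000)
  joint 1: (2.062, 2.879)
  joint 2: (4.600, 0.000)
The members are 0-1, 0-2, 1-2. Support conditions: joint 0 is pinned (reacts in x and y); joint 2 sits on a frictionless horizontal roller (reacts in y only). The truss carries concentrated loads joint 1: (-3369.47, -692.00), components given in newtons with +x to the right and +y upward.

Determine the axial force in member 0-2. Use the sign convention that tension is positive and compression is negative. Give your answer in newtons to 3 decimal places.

-1585.613

N=3 nodes, M=3 members, R=3 reactions → 2N=6, M+R=6
member 0 (0-1): L=3.5413, (cx,cy)=(0.5823,0.8130)
member 1 (0-2): L=4.6000, (cx,cy)=(1.0000,0.0000)
member 2 (1-2): L=3.8380, (cx,cy)=(0.6613,-0.7501)
solve A·x = −loads:
  F[0-1] = -3063.5755 N (compression)
  F[0-2] = -1585.6128 N (compression)
  F[1-2] = +2397.7735 N (tension)
  Rx@0 = +3369.4700 N
  Ry@0 = +2490.6522 N
  Ry@2 = -1798.6522 N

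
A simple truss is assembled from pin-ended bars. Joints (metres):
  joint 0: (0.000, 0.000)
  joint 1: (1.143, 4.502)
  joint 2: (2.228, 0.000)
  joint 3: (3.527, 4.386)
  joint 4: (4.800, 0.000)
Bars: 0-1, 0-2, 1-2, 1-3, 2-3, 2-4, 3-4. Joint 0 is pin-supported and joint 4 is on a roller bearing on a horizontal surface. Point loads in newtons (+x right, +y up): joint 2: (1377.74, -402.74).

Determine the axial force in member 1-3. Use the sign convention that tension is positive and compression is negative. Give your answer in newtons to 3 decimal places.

-108.193

N=5 nodes, M=7 members, R=3 reactions → 2N=10, M+R=10
member 0 (0-1): L=4.6448, (cx,cy)=(0.2461,0.9692)
member 1 (0-2): L=2.2280, (cx,cy)=(1.0000,0.0000)
member 2 (1-2): L=4.6309, (cx,cy)=(0.2343,-0.9722)
member 3 (1-3): L=2.3868, (cx,cy)=(0.9988,-0.0486)
member 4 (2-3): L=4.5743, (cx,cy)=(0.2840,0.9588)
member 5 (2-4): L=2.5720, (cx,cy)=(1.0000,0.0000)
member 6 (3-4): L=4.5670, (cx,cy)=(0.2787,-0.9604)
solve A·x = −loads:
  F[0-1] = -222.6481 N (compression)
  F[0-2] = +1432.5292 N (tension)
  F[1-2] = +227.3890 N (tension)
  F[1-3] = -108.1934 N (compression)
  F[2-3] = +189.4810 N (tension)
  F[2-4] = +54.2573 N (tension)
  F[3-4] = -194.6532 N (compression)
  Rx@0 = -1377.7400 N
  Ry@0 = +215.8015 N
  Ry@4 = +186.9385 N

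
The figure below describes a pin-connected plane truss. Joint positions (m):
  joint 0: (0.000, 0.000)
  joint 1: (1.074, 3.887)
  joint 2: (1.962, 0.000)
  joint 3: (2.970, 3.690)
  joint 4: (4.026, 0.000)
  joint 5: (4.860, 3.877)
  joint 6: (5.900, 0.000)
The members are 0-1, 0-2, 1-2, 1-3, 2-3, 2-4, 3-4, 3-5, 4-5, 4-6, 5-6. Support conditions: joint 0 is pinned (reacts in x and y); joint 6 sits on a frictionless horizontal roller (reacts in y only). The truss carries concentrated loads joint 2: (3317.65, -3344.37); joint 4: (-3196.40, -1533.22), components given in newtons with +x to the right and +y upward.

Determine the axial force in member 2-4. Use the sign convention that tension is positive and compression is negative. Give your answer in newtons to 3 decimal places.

N=7 nodes, M=11 members, R=3 reactions → 2N=14, M+R=14
member 0 (0-1): L=4.0326, (cx,cy)=(0.2663,0.9639)
member 1 (0-2): L=1.9620, (cx,cy)=(1.0000,0.0000)
member 2 (1-2): L=3.9871, (cx,cy)=(0.2227,-0.9749)
member 3 (1-3): L=1.9062, (cx,cy)=(0.9946,-0.1033)
member 4 (2-3): L=3.8252, (cx,cy)=(0.2635,0.9647)
member 5 (2-4): L=2.0640, (cx,cy)=(1.0000,0.0000)
member 6 (3-4): L=3.8381, (cx,cy)=(0.2751,-0.9614)
member 7 (3-5): L=1.8992, (cx,cy)=(0.9951,0.0985)
member 8 (4-5): L=3.9657, (cx,cy)=(0.2103,0.9776)
member 9 (4-6): L=1.8740, (cx,cy)=(1.0000,0.0000)
member 10 (5-6): L=4.0141, (cx,cy)=(0.2591,-0.9659)
solve A·x = −loads:
  F[0-1] = -2821.1076 N (compression)
  F[0-2] = +872.5851 N (tension)
  F[1-2] = +2939.1177 N (tension)
  F[1-3] = -1413.4919 N (compression)
  F[2-3] = +496.6261 N (tension)
  F[2-4] = -1921.3455 N (compression)
  F[3-4] = -759.9507 N (compression)
  F[3-5] = -1071.1711 N (compression)
  F[4-5] = +2315.6277 N (tension)
  F[4-6] = +578.9805 N (tension)
  F[5-6] = -2234.6790 N (compression)
  Rx@0 = -121.2500 N
  Ry@0 = +2719.2175 N
  Ry@6 = +2158.3725 N

-1921.346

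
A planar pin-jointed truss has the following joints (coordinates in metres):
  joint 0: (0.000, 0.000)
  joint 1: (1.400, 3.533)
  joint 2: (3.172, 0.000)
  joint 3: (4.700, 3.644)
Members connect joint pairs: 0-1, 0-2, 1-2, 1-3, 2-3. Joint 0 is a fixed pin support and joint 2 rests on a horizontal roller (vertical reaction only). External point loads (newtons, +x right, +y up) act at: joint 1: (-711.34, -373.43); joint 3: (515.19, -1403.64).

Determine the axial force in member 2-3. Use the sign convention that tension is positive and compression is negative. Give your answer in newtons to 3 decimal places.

N=4 nodes, M=5 members, R=3 reactions → 2N=8, M+R=8
member 0 (0-1): L=3.8003, (cx,cy)=(0.3684,0.9297)
member 1 (0-2): L=3.1720, (cx,cy)=(1.0000,0.0000)
member 2 (1-2): L=3.9525, (cx,cy)=(0.4483,-0.8939)
member 3 (1-3): L=3.3019, (cx,cy)=(0.9994,0.0336)
member 4 (2-3): L=3.9514, (cx,cy)=(0.3867,0.9222)
solve A·x = −loads:
  F[0-1] = +287.3033 N (tension)
  F[0-2] = -301.9909 N (compression)
  F[1-2] = -674.4487 N (compression)
  F[1-3] = +1120.1873 N (tension)
  F[2-3] = -1562.8804 N (compression)
  Rx@0 = +196.1500 N
  Ry@0 = -267.0971 N
  Ry@2 = +2044.1671 N

-1562.880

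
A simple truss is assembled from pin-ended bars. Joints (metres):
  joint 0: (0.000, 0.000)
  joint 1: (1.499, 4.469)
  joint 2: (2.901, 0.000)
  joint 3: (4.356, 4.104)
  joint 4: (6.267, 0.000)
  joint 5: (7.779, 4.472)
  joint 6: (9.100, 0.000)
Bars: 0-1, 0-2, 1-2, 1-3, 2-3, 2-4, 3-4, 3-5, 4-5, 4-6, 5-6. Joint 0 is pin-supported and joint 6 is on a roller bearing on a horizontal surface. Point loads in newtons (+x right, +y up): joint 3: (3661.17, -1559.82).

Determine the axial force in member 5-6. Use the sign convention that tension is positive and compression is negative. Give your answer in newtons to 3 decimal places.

N=7 nodes, M=11 members, R=3 reactions → 2N=14, M+R=14
member 0 (0-1): L=4.7137, (cx,cy)=(0.3180,0.9481)
member 1 (0-2): L=2.9010, (cx,cy)=(1.0000,0.0000)
member 2 (1-2): L=4.6838, (cx,cy)=(0.2993,-0.9541)
member 3 (1-3): L=2.8802, (cx,cy)=(0.9919,-0.1267)
member 4 (2-3): L=4.3543, (cx,cy)=(0.3342,0.9425)
member 5 (2-4): L=3.3660, (cx,cy)=(1.0000,0.0000)
member 6 (3-4): L=4.5271, (cx,cy)=(0.4221,-0.9065)
member 7 (3-5): L=3.4427, (cx,cy)=(0.9943,0.1069)
member 8 (4-5): L=4.7207, (cx,cy)=(0.3203,0.9473)
member 9 (4-6): L=2.8330, (cx,cy)=(1.0000,0.0000)
member 10 (5-6): L=4.6630, (cx,cy)=(0.2833,-0.9590)
solve A·x = −loads:
  F[0-1] = +883.8678 N (tension)
  F[0-2] = +3380.0919 N (tension)
  F[1-2] = -954.1290 N (compression)
  F[1-3] = +571.2858 N (tension)
  F[2-3] = +965.9024 N (tension)
  F[2-4] = +2771.7307 N (tension)
  F[3-4] = -2831.9475 N (compression)
  F[3-5] = -1585.3824 N (compression)
  F[4-5] = +2710.0368 N (tension)
  F[4-6] = +708.2959 N (tension)
  F[5-6] = -2500.2295 N (compression)
  Rx@0 = -3661.1700 N
  Ry@0 = -837.9841 N
  Ry@6 = +2397.8041 N

-2500.230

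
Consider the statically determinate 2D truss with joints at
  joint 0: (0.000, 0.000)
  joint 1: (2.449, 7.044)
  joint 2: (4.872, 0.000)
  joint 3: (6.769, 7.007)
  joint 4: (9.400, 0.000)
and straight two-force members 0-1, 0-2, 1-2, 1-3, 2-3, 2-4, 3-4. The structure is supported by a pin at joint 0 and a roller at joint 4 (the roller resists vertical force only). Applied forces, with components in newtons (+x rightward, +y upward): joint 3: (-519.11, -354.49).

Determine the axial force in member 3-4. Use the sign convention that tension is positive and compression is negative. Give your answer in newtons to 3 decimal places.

N=5 nodes, M=7 members, R=3 reactions → 2N=10, M+R=10
member 0 (0-1): L=7.4576, (cx,cy)=(0.3284,0.9445)
member 1 (0-2): L=4.8720, (cx,cy)=(1.0000,0.0000)
member 2 (1-2): L=7.4491, (cx,cy)=(0.3253,-0.9456)
member 3 (1-3): L=4.3202, (cx,cy)=(1.0000,-0.0086)
member 4 (2-3): L=7.2592, (cx,cy)=(0.2613,0.9653)
member 5 (2-4): L=4.5280, (cx,cy)=(1.0000,0.0000)
member 6 (3-4): L=7.4847, (cx,cy)=(0.3515,-0.9362)
solve A·x = −loads:
  F[0-1] = -514.7228 N (compression)
  F[0-2] = -350.0799 N (compression)
  F[1-2] = +517.1910 N (tension)
  F[1-3] = -337.2717 N (compression)
  F[2-3] = -506.6719 N (compression)
  F[2-4] = -49.4462 N (compression)
  F[3-4] = +140.6644 N (tension)
  Rx@0 = +519.1100 N
  Ry@0 = +486.1773 N
  Ry@4 = -131.6873 N

140.664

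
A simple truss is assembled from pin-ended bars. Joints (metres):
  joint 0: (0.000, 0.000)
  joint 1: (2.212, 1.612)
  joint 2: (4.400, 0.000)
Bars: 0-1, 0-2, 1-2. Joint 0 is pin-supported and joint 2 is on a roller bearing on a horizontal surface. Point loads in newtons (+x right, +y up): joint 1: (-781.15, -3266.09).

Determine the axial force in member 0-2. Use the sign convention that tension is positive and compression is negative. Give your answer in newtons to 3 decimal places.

1840.211

N=3 nodes, M=3 members, R=3 reactions → 2N=6, M+R=6
member 0 (0-1): L=2.7371, (cx,cy)=(0.8082,0.5890)
member 1 (0-2): L=4.4000, (cx,cy)=(1.0000,0.0000)
member 2 (1-2): L=2.7177, (cx,cy)=(0.8051,-0.5931)
solve A·x = −loads:
  F[0-1] = -3243.5880 N (compression)
  F[0-2] = +1840.2106 N (tension)
  F[1-2] = -2285.7123 N (compression)
  Rx@0 = +781.1500 N
  Ry@0 = +1910.3224 N
  Ry@2 = +1355.7676 N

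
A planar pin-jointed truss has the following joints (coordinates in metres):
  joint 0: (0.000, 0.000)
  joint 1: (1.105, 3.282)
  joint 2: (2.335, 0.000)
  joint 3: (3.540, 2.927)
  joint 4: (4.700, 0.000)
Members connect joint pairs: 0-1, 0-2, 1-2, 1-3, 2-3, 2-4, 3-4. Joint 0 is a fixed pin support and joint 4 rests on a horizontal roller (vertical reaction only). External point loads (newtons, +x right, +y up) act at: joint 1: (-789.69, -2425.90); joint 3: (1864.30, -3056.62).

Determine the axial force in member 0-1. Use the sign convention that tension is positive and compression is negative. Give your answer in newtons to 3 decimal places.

N=5 nodes, M=7 members, R=3 reactions → 2N=10, M+R=10
member 0 (0-1): L=3.4630, (cx,cy)=(0.3191,0.9477)
member 1 (0-2): L=2.3350, (cx,cy)=(1.0000,0.0000)
member 2 (1-2): L=3.5049, (cx,cy)=(0.3509,-0.9364)
member 3 (1-3): L=2.4607, (cx,cy)=(0.9895,-0.1443)
member 4 (2-3): L=3.1653, (cx,cy)=(0.3807,0.9247)
member 5 (2-4): L=2.3650, (cx,cy)=(1.0000,0.0000)
member 6 (3-4): L=3.1485, (cx,cy)=(0.3684,-0.9297)
solve A·x = −loads:
  F[0-1] = -2110.7065 N (compression)
  F[0-2] = +1748.1050 N (tension)
  F[1-2] = -499.8310 N (compression)
  F[1-3] = +294.6863 N (tension)
  F[2-3] = +506.1527 N (tension)
  F[2-4] = +1380.0110 N (tension)
  F[3-4] = -3745.6359 N (compression)
  Rx@0 = -1074.6100 N
  Ry@0 = +2000.3715 N
  Ry@4 = +3482.1485 N

-2110.706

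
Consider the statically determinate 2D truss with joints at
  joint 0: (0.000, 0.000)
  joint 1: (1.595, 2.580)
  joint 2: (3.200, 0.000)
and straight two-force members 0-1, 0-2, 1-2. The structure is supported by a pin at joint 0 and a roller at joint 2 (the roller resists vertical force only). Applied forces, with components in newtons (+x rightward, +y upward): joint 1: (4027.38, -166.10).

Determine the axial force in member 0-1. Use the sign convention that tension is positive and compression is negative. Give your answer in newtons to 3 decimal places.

3719.534

N=3 nodes, M=3 members, R=3 reactions → 2N=6, M+R=6
member 0 (0-1): L=3.0332, (cx,cy)=(0.5258,0.8506)
member 1 (0-2): L=3.2000, (cx,cy)=(1.0000,0.0000)
member 2 (1-2): L=3.0385, (cx,cy)=(0.5282,-0.8491)
solve A·x = −loads:
  F[0-1] = +3719.5340 N (tension)
  F[0-2] = +2071.4862 N (tension)
  F[1-2] = -3921.6144 N (compression)
  Rx@0 = -4027.3800 N
  Ry@0 = -3163.7656 N
  Ry@2 = +3329.8656 N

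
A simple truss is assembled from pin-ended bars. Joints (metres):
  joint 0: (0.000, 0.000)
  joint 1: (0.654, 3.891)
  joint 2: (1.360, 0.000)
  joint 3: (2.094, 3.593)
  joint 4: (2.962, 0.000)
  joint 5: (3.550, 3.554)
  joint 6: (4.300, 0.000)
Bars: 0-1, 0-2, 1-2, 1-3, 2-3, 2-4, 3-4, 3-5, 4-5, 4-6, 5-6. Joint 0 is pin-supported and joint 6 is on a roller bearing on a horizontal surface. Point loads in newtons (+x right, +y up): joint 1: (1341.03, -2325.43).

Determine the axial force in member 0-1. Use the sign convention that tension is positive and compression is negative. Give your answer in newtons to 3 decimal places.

N=7 nodes, M=11 members, R=3 reactions → 2N=14, M+R=14
member 0 (0-1): L=3.9456, (cx,cy)=(0.1658,0.9862)
member 1 (0-2): L=1.3600, (cx,cy)=(1.0000,0.0000)
member 2 (1-2): L=3.9545, (cx,cy)=(0.1785,-0.9839)
member 3 (1-3): L=1.4705, (cx,cy)=(0.9793,-0.2027)
member 4 (2-3): L=3.6672, (cx,cy)=(0.2002,0.9798)
member 5 (2-4): L=1.6020, (cx,cy)=(1.0000,0.0000)
member 6 (3-4): L=3.6964, (cx,cy)=(0.2348,-0.9720)
member 7 (3-5): L=1.4565, (cx,cy)=(0.9996,-0.0268)
member 8 (4-5): L=3.6023, (cx,cy)=(0.1632,0.9866)
member 9 (4-6): L=1.3380, (cx,cy)=(1.0000,0.0000)
member 10 (5-6): L=3.6323, (cx,cy)=(0.2065,-0.9785)
solve A·x = −loads:
  F[0-1] = -768.9085 N (compression)
  F[0-2] = +1468.4805 N (tension)
  F[1-2] = -1333.9797 N (compression)
  F[1-3] = -1256.3947 N (compression)
  F[2-3] = +1339.6570 N (tension)
  F[2-4] = +962.1905 N (tension)
  F[3-4] = -1596.0537 N (compression)
  F[3-5] = -587.6068 N (compression)
  F[4-5] = +1572.5142 N (tension)
  F[4-6] = +330.7171 N (tension)
  F[5-6] = -1601.6734 N (compression)
  Rx@0 = -1341.0300 N
  Ry@0 = +758.2721 N
  Ry@6 = +1567.1579 N

-768.908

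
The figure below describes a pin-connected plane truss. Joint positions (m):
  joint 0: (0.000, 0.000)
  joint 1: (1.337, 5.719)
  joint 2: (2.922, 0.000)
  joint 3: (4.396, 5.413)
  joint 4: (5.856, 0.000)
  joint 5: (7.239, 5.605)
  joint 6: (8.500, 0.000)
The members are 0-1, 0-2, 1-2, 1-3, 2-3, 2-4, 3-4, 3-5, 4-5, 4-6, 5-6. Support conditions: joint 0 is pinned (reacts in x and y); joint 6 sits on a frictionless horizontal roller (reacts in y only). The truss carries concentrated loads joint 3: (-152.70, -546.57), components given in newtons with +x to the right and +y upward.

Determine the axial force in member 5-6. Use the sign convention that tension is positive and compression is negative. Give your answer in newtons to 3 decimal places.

N=7 nodes, M=11 members, R=3 reactions → 2N=14, M+R=14
member 0 (0-1): L=5.8732, (cx,cy)=(0.2276,0.9737)
member 1 (0-2): L=2.9220, (cx,cy)=(1.0000,0.0000)
member 2 (1-2): L=5.9346, (cx,cy)=(0.2671,-0.9637)
member 3 (1-3): L=3.0743, (cx,cy)=(0.9950,-0.0995)
member 4 (2-3): L=5.6101, (cx,cy)=(0.2627,0.9649)
member 5 (2-4): L=2.9340, (cx,cy)=(1.0000,0.0000)
member 6 (3-4): L=5.6064, (cx,cy)=(0.2604,-0.9655)
member 7 (3-5): L=2.8495, (cx,cy)=(0.9977,0.0674)
member 8 (4-5): L=5.7731, (cx,cy)=(0.2396,0.9709)
member 9 (4-6): L=2.6440, (cx,cy)=(1.0000,0.0000)
member 10 (5-6): L=5.7451, (cx,cy)=(0.2195,-0.9756)
solve A·x = −loads:
  F[0-1] = -370.8774 N (compression)
  F[0-2] = -68.2720 N (compression)
  F[1-2] = +394.4524 N (tension)
  F[1-3] = -190.7251 N (compression)
  F[2-3] = -393.9652 N (compression)
  F[2-4] = +140.5885 N (tension)
  F[3-4] = -198.2789 N (compression)
  F[3-5] = -89.1564 N (compression)
  F[4-5] = +197.1791 N (tension)
  F[4-6] = +41.7177 N (tension)
  F[5-6] = -190.0650 N (compression)
  Rx@0 = +152.7000 N
  Ry@0 = +361.1398 N
  Ry@6 = +185.4302 N

-190.065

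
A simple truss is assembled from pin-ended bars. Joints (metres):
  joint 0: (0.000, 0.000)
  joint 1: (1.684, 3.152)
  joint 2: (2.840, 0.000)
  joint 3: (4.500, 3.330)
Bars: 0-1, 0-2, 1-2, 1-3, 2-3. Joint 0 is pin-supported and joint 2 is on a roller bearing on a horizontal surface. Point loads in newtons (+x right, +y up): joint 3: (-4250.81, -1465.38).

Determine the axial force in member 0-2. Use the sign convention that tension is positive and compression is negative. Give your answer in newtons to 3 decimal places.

-2045.529

N=4 nodes, M=5 members, R=3 reactions → 2N=8, M+R=8
member 0 (0-1): L=3.5736, (cx,cy)=(0.4712,0.8820)
member 1 (0-2): L=2.8400, (cx,cy)=(1.0000,0.0000)
member 2 (1-2): L=3.3573, (cx,cy)=(0.3443,-0.9389)
member 3 (1-3): L=2.8216, (cx,cy)=(0.9980,0.0631)
member 4 (2-3): L=3.7208, (cx,cy)=(0.4461,0.8950)
solve A·x = −loads:
  F[0-1] = -4679.8683 N (compression)
  F[0-2] = -2045.5289 N (compression)
  F[1-2] = +4151.8206 N (tension)
  F[1-3] = -3642.1097 N (compression)
  F[2-3] = -1380.6364 N (compression)
  Rx@0 = +4250.8100 N
  Ry@0 = +4127.6995 N
  Ry@2 = -2662.3195 N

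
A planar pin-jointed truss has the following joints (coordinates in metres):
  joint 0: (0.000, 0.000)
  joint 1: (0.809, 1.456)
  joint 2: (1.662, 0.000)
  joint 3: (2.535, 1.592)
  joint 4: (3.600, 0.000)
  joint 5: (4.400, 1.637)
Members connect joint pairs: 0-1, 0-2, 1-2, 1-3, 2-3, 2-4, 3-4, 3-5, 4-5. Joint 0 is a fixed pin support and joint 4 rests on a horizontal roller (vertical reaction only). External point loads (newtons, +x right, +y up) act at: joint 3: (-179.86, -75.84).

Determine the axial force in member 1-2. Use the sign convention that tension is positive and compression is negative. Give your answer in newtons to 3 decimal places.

108.024

N=6 nodes, M=9 members, R=3 reactions → 2N=12, M+R=12
member 0 (0-1): L=1.6657, (cx,cy)=(0.4857,0.8741)
member 1 (0-2): L=1.6620, (cx,cy)=(1.0000,0.0000)
member 2 (1-2): L=1.6875, (cx,cy)=(0.5055,-0.8628)
member 3 (1-3): L=1.7313, (cx,cy)=(0.9969,0.0786)
member 4 (2-3): L=1.8157, (cx,cy)=(0.4808,0.8768)
member 5 (2-4): L=1.9380, (cx,cy)=(1.0000,0.0000)
member 6 (3-4): L=1.9154, (cx,cy)=(0.5560,-0.8312)
member 7 (3-5): L=1.8655, (cx,cy)=(0.9997,0.0241)
member 8 (4-5): L=1.8220, (cx,cy)=(0.4391,0.8985)
solve A·x = −loads:
  F[0-1] = -116.6579 N (compression)
  F[0-2] = -123.1999 N (compression)
  F[1-2] = +108.0245 N (tension)
  F[1-3] = -111.6104 N (compression)
  F[2-3] = -106.3011 N (compression)
  F[2-4] = -17.4829 N (compression)
  F[3-4] = +31.4427 N (tension)
  F[3-5] = +0.0000 N (tension)
  F[4-5] = +0.0000 N (tension)
  Rx@0 = +179.8600 N
  Ry@0 = +101.9741 N
  Ry@4 = -26.1341 N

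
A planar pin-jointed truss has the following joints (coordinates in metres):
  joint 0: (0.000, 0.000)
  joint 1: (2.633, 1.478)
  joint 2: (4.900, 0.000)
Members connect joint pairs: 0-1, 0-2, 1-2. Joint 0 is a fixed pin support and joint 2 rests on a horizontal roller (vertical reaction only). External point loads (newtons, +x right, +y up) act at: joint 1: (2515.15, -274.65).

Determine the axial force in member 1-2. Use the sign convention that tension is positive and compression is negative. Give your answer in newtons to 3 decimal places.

N=3 nodes, M=3 members, R=3 reactions → 2N=6, M+R=6
member 0 (0-1): L=3.0195, (cx,cy)=(0.8720,0.4895)
member 1 (0-2): L=4.9000, (cx,cy)=(1.0000,0.0000)
member 2 (1-2): L=2.7062, (cx,cy)=(0.8377,-0.5461)
solve A·x = −loads:
  F[0-1] = +1290.2878 N (tension)
  F[0-2] = +1390.0080 N (tension)
  F[1-2] = -1659.3317 N (compression)
  Rx@0 = -2515.1500 N
  Ry@0 = -631.5837 N
  Ry@2 = +906.2337 N

-1659.332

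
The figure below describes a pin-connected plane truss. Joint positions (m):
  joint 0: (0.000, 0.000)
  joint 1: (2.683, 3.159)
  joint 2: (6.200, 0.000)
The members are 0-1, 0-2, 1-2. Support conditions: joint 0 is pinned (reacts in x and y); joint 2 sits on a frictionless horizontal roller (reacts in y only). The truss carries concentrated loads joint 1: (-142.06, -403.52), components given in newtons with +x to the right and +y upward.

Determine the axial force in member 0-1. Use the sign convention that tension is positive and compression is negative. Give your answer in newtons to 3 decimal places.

N=3 nodes, M=3 members, R=3 reactions → 2N=6, M+R=6
member 0 (0-1): L=4.1446, (cx,cy)=(0.6473,0.7622)
member 1 (0-2): L=6.2000, (cx,cy)=(1.0000,0.0000)
member 2 (1-2): L=4.7274, (cx,cy)=(0.7440,-0.6682)
solve A·x = −loads:
  F[0-1] = -395.2817 N (compression)
  F[0-2] = +113.8245 N (tension)
  F[1-2] = -152.9989 N (compression)
  Rx@0 = +142.0600 N
  Ry@0 = +301.2818 N
  Ry@2 = +102.2382 N

-395.282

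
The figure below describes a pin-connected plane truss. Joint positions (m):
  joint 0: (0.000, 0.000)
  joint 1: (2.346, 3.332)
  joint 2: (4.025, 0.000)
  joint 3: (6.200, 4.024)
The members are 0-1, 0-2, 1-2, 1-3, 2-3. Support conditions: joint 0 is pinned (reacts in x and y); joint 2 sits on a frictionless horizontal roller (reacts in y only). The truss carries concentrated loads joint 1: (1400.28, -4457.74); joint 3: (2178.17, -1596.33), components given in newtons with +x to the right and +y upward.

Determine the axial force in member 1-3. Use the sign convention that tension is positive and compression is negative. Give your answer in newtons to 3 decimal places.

N=4 nodes, M=5 members, R=3 reactions → 2N=8, M+R=8
member 0 (0-1): L=4.0750, (cx,cy)=(0.5757,0.8177)
member 1 (0-2): L=4.0250, (cx,cy)=(1.0000,0.0000)
member 2 (1-2): L=3.7311, (cx,cy)=(0.4500,-0.8930)
member 3 (1-3): L=3.9156, (cx,cy)=(0.9843,0.1767)
member 4 (2-3): L=4.5742, (cx,cy)=(0.4755,0.8797)
solve A·x = −loads:
  F[0-1] = +2861.7190 N (tension)
  F[0-2] = +1930.9582 N (tension)
  F[1-2] = -6934.7639 N (compression)
  F[1-3] = +3421.7054 N (tension)
  F[2-3] = -2501.9805 N (compression)
  Rx@0 = -3578.4500 N
  Ry@0 = -2339.9159 N
  Ry@2 = +8393.9859 N

3421.705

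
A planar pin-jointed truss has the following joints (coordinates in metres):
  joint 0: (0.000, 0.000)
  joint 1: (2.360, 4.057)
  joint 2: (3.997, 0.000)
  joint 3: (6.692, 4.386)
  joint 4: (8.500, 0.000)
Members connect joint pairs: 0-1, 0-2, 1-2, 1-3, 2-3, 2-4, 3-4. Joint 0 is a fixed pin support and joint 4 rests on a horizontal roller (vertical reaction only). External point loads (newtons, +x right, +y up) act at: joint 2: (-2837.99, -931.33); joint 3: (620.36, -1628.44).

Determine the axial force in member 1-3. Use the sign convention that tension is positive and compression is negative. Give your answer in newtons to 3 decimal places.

-498.181

N=5 nodes, M=7 members, R=3 reactions → 2N=10, M+R=10
member 0 (0-1): L=4.6935, (cx,cy)=(0.5028,0.8644)
member 1 (0-2): L=3.9970, (cx,cy)=(1.0000,0.0000)
member 2 (1-2): L=4.3748, (cx,cy)=(0.3742,-0.9274)
member 3 (1-3): L=4.3445, (cx,cy)=(0.9971,0.0757)
member 4 (2-3): L=5.1478, (cx,cy)=(0.5235,0.8520)
member 5 (2-4): L=4.5030, (cx,cy)=(1.0000,0.0000)
member 6 (3-4): L=4.7440, (cx,cy)=(0.3811,-0.9245)
solve A·x = −loads:
  F[0-1] = -601.1864 N (compression)
  F[0-2] = -1915.3390 N (compression)
  F[1-2] = +519.6858 N (tension)
  F[1-3] = -498.1813 N (compression)
  F[2-3] = +527.4549 N (tension)
  F[2-4] = +840.9761 N (tension)
  F[3-4] = -2206.6478 N (compression)
  Rx@0 = +2217.6300 N
  Ry@0 = +519.6588 N
  Ry@4 = +2040.1112 N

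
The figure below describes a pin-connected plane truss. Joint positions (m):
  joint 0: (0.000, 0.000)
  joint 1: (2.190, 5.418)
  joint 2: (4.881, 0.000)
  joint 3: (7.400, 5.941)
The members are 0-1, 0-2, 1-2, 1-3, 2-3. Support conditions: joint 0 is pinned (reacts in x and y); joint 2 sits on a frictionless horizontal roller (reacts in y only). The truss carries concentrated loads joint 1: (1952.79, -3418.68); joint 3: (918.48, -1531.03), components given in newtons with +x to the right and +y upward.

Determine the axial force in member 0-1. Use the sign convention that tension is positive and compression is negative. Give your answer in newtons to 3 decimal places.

N=4 nodes, M=5 members, R=3 reactions → 2N=8, M+R=8
member 0 (0-1): L=5.8439, (cx,cy)=(0.3748,0.9271)
member 1 (0-2): L=4.8810, (cx,cy)=(1.0000,0.0000)
member 2 (1-2): L=6.0495, (cx,cy)=(0.4448,-0.8956)
member 3 (1-3): L=5.2362, (cx,cy)=(0.9950,0.0999)
member 4 (2-3): L=6.4530, (cx,cy)=(0.3904,0.9207)
solve A·x = −loads:
  F[0-1] = +2363.1376 N (tension)
  F[0-2] = +1985.6804 N (tension)
  F[1-2] = -6079.8979 N (compression)
  F[1-3] = +1645.5596 N (tension)
  F[2-3] = -1841.4936 N (compression)
  Rx@0 = -2871.2700 N
  Ry@0 = -2190.9245 N
  Ry@2 = +7140.6345 N

2363.138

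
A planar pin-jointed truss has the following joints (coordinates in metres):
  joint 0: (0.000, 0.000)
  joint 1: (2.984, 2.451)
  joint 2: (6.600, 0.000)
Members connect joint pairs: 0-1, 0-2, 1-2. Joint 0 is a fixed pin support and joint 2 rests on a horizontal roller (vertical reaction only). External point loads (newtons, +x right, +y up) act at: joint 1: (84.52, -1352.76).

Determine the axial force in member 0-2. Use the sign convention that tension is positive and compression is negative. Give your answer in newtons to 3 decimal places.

N=3 nodes, M=3 members, R=3 reactions → 2N=6, M+R=6
member 0 (0-1): L=3.8616, (cx,cy)=(0.7727,0.6347)
member 1 (0-2): L=6.6000, (cx,cy)=(1.0000,0.0000)
member 2 (1-2): L=4.3684, (cx,cy)=(0.8278,-0.5611)
solve A·x = −loads:
  F[0-1] = -1118.2314 N (compression)
  F[0-2] = +948.6271 N (tension)
  F[1-2] = -1146.0110 N (compression)
  Rx@0 = -84.5200 N
  Ry@0 = +709.7609 N
  Ry@2 = +642.9991 N

948.627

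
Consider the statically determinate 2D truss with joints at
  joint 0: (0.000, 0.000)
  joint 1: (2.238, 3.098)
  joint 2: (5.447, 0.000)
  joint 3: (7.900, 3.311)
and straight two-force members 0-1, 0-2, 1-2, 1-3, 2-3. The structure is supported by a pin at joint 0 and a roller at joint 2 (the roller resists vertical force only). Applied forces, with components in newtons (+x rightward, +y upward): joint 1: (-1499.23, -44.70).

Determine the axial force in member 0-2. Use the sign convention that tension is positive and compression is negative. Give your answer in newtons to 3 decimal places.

N=4 nodes, M=5 members, R=3 reactions → 2N=8, M+R=8
member 0 (0-1): L=3.8218, (cx,cy)=(0.5856,0.8106)
member 1 (0-2): L=5.4470, (cx,cy)=(1.0000,0.0000)
member 2 (1-2): L=4.4604, (cx,cy)=(0.7194,-0.6946)
member 3 (1-3): L=5.6660, (cx,cy)=(0.9993,0.0376)
member 4 (2-3): L=4.1207, (cx,cy)=(0.5953,0.8035)
solve A·x = −loads:
  F[0-1] = -1084.4008 N (compression)
  F[0-2] = -864.2200 N (compression)
  F[1-2] = +1201.2396 N (tension)
  F[1-3] = +0.0000 N (tension)
  F[2-3] = -0.0000 N (compression)
  Rx@0 = +1499.2300 N
  Ry@0 = +879.0264 N
  Ry@2 = -834.3264 N

-864.220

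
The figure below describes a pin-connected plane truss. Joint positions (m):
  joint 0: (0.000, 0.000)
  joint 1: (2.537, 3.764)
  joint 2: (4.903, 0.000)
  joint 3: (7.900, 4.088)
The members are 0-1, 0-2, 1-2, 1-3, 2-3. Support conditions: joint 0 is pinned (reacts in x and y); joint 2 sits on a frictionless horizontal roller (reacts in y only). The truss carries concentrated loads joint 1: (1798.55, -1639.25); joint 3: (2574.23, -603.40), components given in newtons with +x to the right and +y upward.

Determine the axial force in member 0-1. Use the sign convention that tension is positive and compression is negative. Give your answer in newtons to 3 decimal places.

N=4 nodes, M=5 members, R=3 reactions → 2N=8, M+R=8
member 0 (0-1): L=4.5392, (cx,cy)=(0.5589,0.8292)
member 1 (0-2): L=4.9030, (cx,cy)=(1.0000,0.0000)
member 2 (1-2): L=4.4459, (cx,cy)=(0.5322,-0.8466)
member 3 (1-3): L=5.3728, (cx,cy)=(0.9982,0.0603)
member 4 (2-3): L=5.0689, (cx,cy)=(0.5913,0.8065)
solve A·x = −loads:
  F[0-1] = +3744.2823 N (tension)
  F[0-2] = +2280.0529 N (tension)
  F[1-2] = -5378.2806 N (compression)
  F[1-3] = +3162.1494 N (tension)
  F[2-3] = -984.6293 N (compression)
  Rx@0 = -4372.7800 N
  Ry@0 = -3104.8580 N
  Ry@2 = +5347.5080 N

3744.282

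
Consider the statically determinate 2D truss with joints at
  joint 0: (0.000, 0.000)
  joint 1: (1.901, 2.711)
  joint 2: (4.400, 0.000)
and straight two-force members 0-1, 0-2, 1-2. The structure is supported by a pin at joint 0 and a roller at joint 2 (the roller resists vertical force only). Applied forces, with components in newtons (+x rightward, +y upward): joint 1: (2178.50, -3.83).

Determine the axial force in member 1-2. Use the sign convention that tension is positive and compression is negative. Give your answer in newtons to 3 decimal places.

-1827.772

N=3 nodes, M=3 members, R=3 reactions → 2N=6, M+R=6
member 0 (0-1): L=3.3111, (cx,cy)=(0.5741,0.8188)
member 1 (0-2): L=4.4000, (cx,cy)=(1.0000,0.0000)
member 2 (1-2): L=3.6871, (cx,cy)=(0.6778,-0.7353)
solve A·x = −loads:
  F[0-1] = +1636.7094 N (tension)
  F[0-2] = +1238.8143 N (tension)
  F[1-2] = -1827.7716 N (compression)
  Rx@0 = -2178.5000 N
  Ry@0 = -1340.0778 N
  Ry@2 = +1343.9078 N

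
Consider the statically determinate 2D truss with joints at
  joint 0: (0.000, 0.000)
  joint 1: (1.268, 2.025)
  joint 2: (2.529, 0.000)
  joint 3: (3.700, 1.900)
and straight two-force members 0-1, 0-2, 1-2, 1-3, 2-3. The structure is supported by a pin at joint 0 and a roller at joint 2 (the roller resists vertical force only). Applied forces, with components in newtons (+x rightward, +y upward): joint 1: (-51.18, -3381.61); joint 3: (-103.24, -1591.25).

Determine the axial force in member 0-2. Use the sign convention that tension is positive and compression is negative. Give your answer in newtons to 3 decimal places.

N=4 nodes, M=5 members, R=3 reactions → 2N=8, M+R=8
member 0 (0-1): L=2.3892, (cx,cy)=(0.5307,0.8476)
member 1 (0-2): L=2.5290, (cx,cy)=(1.0000,0.0000)
member 2 (1-2): L=2.3855, (cx,cy)=(0.5286,-0.8489)
member 3 (1-3): L=2.4352, (cx,cy)=(0.9987,-0.0513)
member 4 (2-3): L=2.2319, (cx,cy)=(0.5247,0.8513)
solve A·x = −loads:
  F[0-1] = -1259.9515 N (compression)
  F[0-2] = +514.2534 N (tension)
  F[1-2] = -2777.1699 N (compression)
  F[1-3] = +851.6526 N (tension)
  F[2-3] = -1817.8393 N (compression)
  Rx@0 = +154.4200 N
  Ry@0 = +1067.8735 N
  Ry@2 = +3904.9865 N

514.253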